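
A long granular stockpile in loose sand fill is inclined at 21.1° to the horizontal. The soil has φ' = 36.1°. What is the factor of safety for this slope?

For a dry cohesionless infinite slope the factor of safety is FS = tanφ' / tanβ.
FS = tan36.1° / tan21.1° = 0.7292 / 0.3859 = 1.890

FS = 1.89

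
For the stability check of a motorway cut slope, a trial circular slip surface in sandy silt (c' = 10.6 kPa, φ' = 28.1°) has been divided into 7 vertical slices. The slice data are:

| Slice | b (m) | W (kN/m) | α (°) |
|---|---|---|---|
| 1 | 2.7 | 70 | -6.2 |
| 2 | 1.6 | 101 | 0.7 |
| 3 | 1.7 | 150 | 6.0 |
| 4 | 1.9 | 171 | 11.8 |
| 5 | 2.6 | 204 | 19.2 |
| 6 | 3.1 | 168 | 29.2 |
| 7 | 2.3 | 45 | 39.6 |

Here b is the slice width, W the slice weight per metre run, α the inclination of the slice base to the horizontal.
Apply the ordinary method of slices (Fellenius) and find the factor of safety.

FS = 2.89

Ordinary method of slices: FS = Σ[c'·Δl_i + (W_i cosα_i)·tanφ'] / Σ W_i sinα_i, with Δl_i = b_i / cosα_i.
Slice 1: Δl = 2.7/cos(-6.2°) = 2.716 m; N'_1 = 70·cos(-6.2°) = 69.6; c'Δl = 28.79; W sinα = -7.6
Slice 2: Δl = 1.6/cos0.7° = 1.600 m; N'_2 = 101·cos0.7° = 101.0; c'Δl = 16.96; W sinα = 1.2
Slice 3: Δl = 1.7/cos6.0° = 1.709 m; N'_3 = 150·cos6.0° = 149.2; c'Δl = 18.12; W sinα = 15.7
Slice 4: Δl = 1.9/cos11.8° = 1.941 m; N'_4 = 171·cos11.8° = 167.4; c'Δl = 20.57; W sinα = 35.0
Slice 5: Δl = 2.6/cos19.2° = 2.753 m; N'_5 = 204·cos19.2° = 192.7; c'Δl = 29.18; W sinα = 67.1
Slice 6: Δl = 3.1/cos29.2° = 3.551 m; N'_6 = 168·cos29.2° = 146.7; c'Δl = 37.64; W sinα = 82.0
Slice 7: Δl = 2.3/cos39.6° = 2.985 m; N'_7 = 45·cos39.6° = 34.7; c'Δl = 31.64; W sinα = 28.7
Σc'Δl = 182.9 kN/m; ΣN' = 861.1 kN/m; ΣW sinα = 222.1 kN/m
Resisting = 182.9 + 861.1·tan28.1° = 182.9 + 459.8 = 642.7 kN/m
FS = 642.7 / 222.1 = 2.894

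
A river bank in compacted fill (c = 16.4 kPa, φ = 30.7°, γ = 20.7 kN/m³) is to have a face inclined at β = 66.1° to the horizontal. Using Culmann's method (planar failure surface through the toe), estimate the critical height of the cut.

Culmann's analysis gives the critical failure plane at α_cr = (β + φ)/2 = (66.1 + 30.7)/2 = 48.4°, and the critical height
H_c = (4c/γ) · sinβ cosφ / [1 − cos(β − φ)]
    = (4·16.4/20.7) · sin66.1°·cos30.7° / [1 − cos(35.4°)]
    = 3.169 · 0.9143·0.8599 / [1 − 0.8151]
    = 3.169 · 0.7861 / 0.1849
    = 13.48 m

H_c = 13.48 m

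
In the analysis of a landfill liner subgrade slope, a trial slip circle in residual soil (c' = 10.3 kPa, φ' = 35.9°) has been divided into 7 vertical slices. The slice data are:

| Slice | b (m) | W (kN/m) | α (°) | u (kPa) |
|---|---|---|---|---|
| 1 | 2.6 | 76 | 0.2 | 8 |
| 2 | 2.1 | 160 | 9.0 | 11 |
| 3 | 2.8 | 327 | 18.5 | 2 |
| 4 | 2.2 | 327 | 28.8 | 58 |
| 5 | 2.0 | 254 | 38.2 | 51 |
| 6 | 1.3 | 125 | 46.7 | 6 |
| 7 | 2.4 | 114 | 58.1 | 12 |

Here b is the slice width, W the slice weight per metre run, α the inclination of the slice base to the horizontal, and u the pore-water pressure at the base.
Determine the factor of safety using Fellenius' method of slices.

FS = 1.21

Ordinary method of slices: FS = Σ[c'·Δl_i + (W_i cosα_i − u_i·Δl_i)·tanφ'] / Σ W_i sinα_i, with Δl_i = b_i / cosα_i.
Slice 1: Δl = 2.6/cos0.2° = 2.600 m; N'_1 = 76·cos0.2° − 8·2.600 = 55.2; c'Δl = 26.78; W sinα = 0.3
Slice 2: Δl = 2.1/cos9.0° = 2.126 m; N'_2 = 160·cos9.0° − 11·2.126 = 134.6; c'Δl = 21.90; W sinα = 25.0
Slice 3: Δl = 2.8/cos18.5° = 2.953 m; N'_3 = 327·cos18.5° − 2·2.953 = 304.2; c'Δl = 30.41; W sinα = 103.8
Slice 4: Δl = 2.2/cos28.8° = 2.511 m; N'_4 = 327·cos28.8° − 58·2.511 = 140.9; c'Δl = 25.86; W sinα = 157.5
Slice 5: Δl = 2.0/cos38.2° = 2.545 m; N'_5 = 254·cos38.2° − 51·2.545 = 69.8; c'Δl = 26.21; W sinα = 157.1
Slice 6: Δl = 1.3/cos46.7° = 1.896 m; N'_6 = 125·cos46.7° − 6·1.896 = 74.4; c'Δl = 19.52; W sinα = 91.0
Slice 7: Δl = 2.4/cos58.1° = 4.542 m; N'_7 = 114·cos58.1° − 12·4.542 = 5.7; c'Δl = 46.78; W sinα = 96.8
Σc'Δl = 197.5 kN/m; ΣN' = 784.9 kN/m; ΣW sinα = 631.4 kN/m
Resisting = 197.5 + 784.9·tan35.9° = 197.5 + 568.2 = 765.6 kN/m
FS = 765.6 / 631.4 = 1.213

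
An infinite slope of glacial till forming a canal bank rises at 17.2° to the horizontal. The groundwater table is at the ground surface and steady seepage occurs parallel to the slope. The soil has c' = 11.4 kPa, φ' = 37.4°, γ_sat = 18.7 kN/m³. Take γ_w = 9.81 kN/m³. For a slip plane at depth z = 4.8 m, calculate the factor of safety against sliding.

With seepage parallel to the slope and the water table at the surface, the effective normal stress on the slip plane uses the buoyant unit weight γ' = γ_sat − γ_w while the driving shear stress uses γ_sat:
FS = [c' + γ' z cos²β tanφ'] / [γ_sat z sinβ cosβ]
γ' = 18.7 − 9.81 = 8.89 kN/m³
Numerator = 11.4 + 8.89·4.8·cos²17.2°·tan37.4° = 11.4 + 8.89·4.8·0.9126·0.7646 = 41.172 kPa
Denominator = 18.7·4.8·sin17.2°·cos17.2° = 18.7·4.8·0.2957·0.9553 = 25.356 kPa
FS = 41.172 / 25.356 = 1.624

FS = 1.62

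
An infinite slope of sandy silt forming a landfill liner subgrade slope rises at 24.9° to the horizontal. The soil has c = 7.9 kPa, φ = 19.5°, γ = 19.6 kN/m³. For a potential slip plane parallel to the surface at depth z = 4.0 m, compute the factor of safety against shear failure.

FS = 1.03

For an infinite slope with a slip plane parallel to the surface (no pore pressure): FS = [c + γz cos²β tanφ] / [γz sinβ cosβ].
γz = 19.6·4.0 = 78.40 kN/m²
Numerator = 7.9 + 78.40·cos²24.9°·tan19.5° = 7.9 + 78.40·0.8227·0.3541 = 30.741 kPa
Denominator = 78.40·sin24.9°·cos24.9° = 78.40·0.4210·0.9070 = 29.941 kPa
FS = 30.741 / 29.941 = 1.027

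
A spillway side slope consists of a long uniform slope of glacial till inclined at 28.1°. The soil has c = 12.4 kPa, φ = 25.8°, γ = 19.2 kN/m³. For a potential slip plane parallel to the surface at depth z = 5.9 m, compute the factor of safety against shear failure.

FS = 1.17

For an infinite slope with a slip plane parallel to the surface (no pore pressure): FS = [c + γz cos²β tanφ] / [γz sinβ cosβ].
γz = 19.2·5.9 = 113.28 kN/m²
Numerator = 12.4 + 113.28·cos²28.1°·tan25.8° = 12.4 + 113.28·0.7781·0.4834 = 55.013 kPa
Denominator = 113.28·sin28.1°·cos28.1° = 113.28·0.4710·0.8821 = 47.067 kPa
FS = 55.013 / 47.067 = 1.169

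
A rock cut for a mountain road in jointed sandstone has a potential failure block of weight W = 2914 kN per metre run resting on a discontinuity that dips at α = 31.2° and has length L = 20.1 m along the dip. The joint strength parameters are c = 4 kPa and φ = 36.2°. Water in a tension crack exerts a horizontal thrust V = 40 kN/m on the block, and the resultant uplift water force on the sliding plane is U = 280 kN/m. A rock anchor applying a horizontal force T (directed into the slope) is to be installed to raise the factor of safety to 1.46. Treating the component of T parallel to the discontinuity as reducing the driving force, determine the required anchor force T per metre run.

T = 350 kN/m

Resolving forces along and normal to the sliding plane, with the horizontal anchor force T adding T·sinα to the effective normal force and T·cosα acting up the plane against the driving force:
FS = [cL + (W cosα − U − V sinα + T sinα) tanφ] / [W sinα + V cosα − T cosα]
Without the anchor: N' = 2191.8 kN/m, driving T_d = 1543.7 kN/m, resisting R = 4·20.1 + 2191.8·tan36.2° = 1684.6 kN/m, FS = 1.09.
Setting FS = 1.46 and solving for T:
1.46·(1543.7 − T cos31.2°) = 1684.6 + T sin31.2°·tan36.2°
T·(sin31.2°·tan36.2° + 1.46·cos31.2°) = 1.46·1543.7 − 1684.6
T·(0.5180·0.7319 + 1.46·0.8554) = 2253.9 − 1684.6 = 569.3
T·1.6280 = 569.3
T = 349.7 kN/m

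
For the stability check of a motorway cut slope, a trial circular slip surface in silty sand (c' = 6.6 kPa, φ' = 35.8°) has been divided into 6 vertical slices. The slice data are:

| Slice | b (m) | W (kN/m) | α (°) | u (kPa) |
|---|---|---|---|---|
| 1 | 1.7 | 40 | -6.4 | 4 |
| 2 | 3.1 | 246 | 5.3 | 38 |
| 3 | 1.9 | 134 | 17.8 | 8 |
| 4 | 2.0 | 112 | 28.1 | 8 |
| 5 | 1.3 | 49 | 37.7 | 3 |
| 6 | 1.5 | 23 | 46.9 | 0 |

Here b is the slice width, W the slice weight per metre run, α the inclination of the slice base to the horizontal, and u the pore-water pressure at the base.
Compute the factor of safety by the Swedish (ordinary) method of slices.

FS = 2.36

Ordinary method of slices: FS = Σ[c'·Δl_i + (W_i cosα_i − u_i·Δl_i)·tanφ'] / Σ W_i sinα_i, with Δl_i = b_i / cosα_i.
Slice 1: Δl = 1.7/cos(-6.4°) = 1.711 m; N'_1 = 40·cos(-6.4°) − 4·1.711 = 32.9; c'Δl = 11.29; W sinα = -4.5
Slice 2: Δl = 3.1/cos5.3° = 3.113 m; N'_2 = 246·cos5.3° − 38·3.113 = 126.6; c'Δl = 20.55; W sinα = 22.7
Slice 3: Δl = 1.9/cos17.8° = 1.996 m; N'_3 = 134·cos17.8° − 8·1.996 = 111.6; c'Δl = 13.17; W sinα = 41.0
Slice 4: Δl = 2.0/cos28.1° = 2.267 m; N'_4 = 112·cos28.1° − 8·2.267 = 80.7; c'Δl = 14.96; W sinα = 52.8
Slice 5: Δl = 1.3/cos37.7° = 1.643 m; N'_5 = 49·cos37.7° − 3·1.643 = 33.8; c'Δl = 10.84; W sinα = 30.0
Slice 6: Δl = 1.5/cos46.9° = 2.195 m; N'_6 = 23·cos46.9° − 0·2.195 = 15.7; c'Δl = 14.49; W sinα = 16.8
Σc'Δl = 85.3 kN/m; ΣN' = 401.4 kN/m; ΣW sinα = 158.7 kN/m
Resisting = 85.3 + 401.4·tan35.8° = 85.3 + 289.5 = 374.8 kN/m
FS = 374.8 / 158.7 = 2.361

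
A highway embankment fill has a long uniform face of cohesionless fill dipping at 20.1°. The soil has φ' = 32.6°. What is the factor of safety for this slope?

For a dry cohesionless infinite slope the factor of safety is FS = tanφ' / tanβ.
FS = tan32.6° / tan20.1° = 0.6395 / 0.3659 = 1.748

FS = 1.75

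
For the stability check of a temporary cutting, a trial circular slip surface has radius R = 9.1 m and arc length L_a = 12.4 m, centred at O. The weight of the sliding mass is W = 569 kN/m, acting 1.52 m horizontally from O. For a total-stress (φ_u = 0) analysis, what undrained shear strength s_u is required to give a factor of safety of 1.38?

FS = s_u·L_a·R / (W·d), so s_u = FS·W·d / (L_a·R).
s_u = 1.38·569·1.52 / (12.40·9.1) = 1193.5 / 112.84 = 10.58 kPa

s_u = 10.6 kPa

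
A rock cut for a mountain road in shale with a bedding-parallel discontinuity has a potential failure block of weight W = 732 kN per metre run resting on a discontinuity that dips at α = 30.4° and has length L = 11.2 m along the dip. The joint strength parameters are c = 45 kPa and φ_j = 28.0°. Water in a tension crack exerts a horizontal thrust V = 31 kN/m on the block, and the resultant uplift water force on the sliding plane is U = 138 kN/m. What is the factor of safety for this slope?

Resolving the block weight along and normal to the plane and applying the Mohr–Coulomb strength on the joint:
N' = W cosα − U − V sinα = 732·cos30.4° − 138 − 31·sin30.4° = 477.7 kN/m
Driving force T = W sinα + V cosα = 732·sin30.4° + 31·cos30.4° = 397.2 kN/m
Resisting force R = c·L + N'·tanφ_j = 45·11.2 + 477.7·tan28.0° = 504.0 + 254.0 = 758.0 kN/m
FS = R / T = 758.0 / 397.2 = 1.909

FS = 1.91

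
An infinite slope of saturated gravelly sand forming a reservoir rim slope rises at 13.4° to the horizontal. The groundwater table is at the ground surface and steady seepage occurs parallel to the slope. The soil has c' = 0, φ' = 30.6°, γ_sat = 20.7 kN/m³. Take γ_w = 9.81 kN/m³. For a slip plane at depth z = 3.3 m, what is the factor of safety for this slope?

With seepage parallel to the slope and the water table at the surface, the effective normal stress on the slip plane uses the buoyant unit weight γ' = γ_sat − γ_w while the driving shear stress uses γ_sat:
FS = [c' + γ' z cos²β tanφ'] / [γ_sat z sinβ cosβ]
(For c' = 0 this reduces to FS = (γ'/γ_sat)·tanφ'/tanβ.)
γ' = 20.7 − 9.81 = 10.89 kN/m³
Numerator = 0.0 + 10.89·3.3·cos²13.4°·tan30.6° = 0.0 + 10.89·3.3·0.9463·0.5914 = 20.112 kPa
Denominator = 20.7·3.3·sin13.4°·cos13.4° = 20.7·3.3·0.2317·0.9728 = 15.400 kPa
FS = 20.112 / 15.400 = 1.306

FS = 1.31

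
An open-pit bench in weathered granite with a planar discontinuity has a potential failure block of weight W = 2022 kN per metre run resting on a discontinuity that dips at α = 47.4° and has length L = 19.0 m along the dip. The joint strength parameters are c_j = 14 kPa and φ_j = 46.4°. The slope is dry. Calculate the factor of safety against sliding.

Resolving the block weight along and normal to the plane and applying the Mohr–Coulomb strength on the joint:
N' = W cosα = 2022·cos47.4° = 1368.6 kN/m
Driving force T = W sinα = 2022·sin47.4° = 1488.4 kN/m
Resisting force R = c_j·L + N'·tanφ_j = 14·19.0 + 1368.6·tan46.4° = 266.0 + 1437.2 = 1703.2 kN/m
FS = R / T = 1703.2 / 1488.4 = 1.144

FS = 1.14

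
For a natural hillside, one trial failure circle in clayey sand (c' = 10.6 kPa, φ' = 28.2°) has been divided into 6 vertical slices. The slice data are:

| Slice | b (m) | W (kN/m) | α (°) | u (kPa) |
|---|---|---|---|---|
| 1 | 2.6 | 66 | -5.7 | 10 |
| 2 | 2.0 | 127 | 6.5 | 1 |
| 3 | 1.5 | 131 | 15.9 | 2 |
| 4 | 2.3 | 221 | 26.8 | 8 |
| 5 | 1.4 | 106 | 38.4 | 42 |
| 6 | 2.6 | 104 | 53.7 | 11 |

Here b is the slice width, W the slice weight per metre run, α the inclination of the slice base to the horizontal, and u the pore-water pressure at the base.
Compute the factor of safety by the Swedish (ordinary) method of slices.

Ordinary method of slices: FS = Σ[c'·Δl_i + (W_i cosα_i − u_i·Δl_i)·tanφ'] / Σ W_i sinα_i, with Δl_i = b_i / cosα_i.
Slice 1: Δl = 2.6/cos(-5.7°) = 2.613 m; N'_1 = 66·cos(-5.7°) − 10·2.613 = 39.5; c'Δl = 27.70; W sinα = -6.6
Slice 2: Δl = 2.0/cos6.5° = 2.013 m; N'_2 = 127·cos6.5° − 1·2.013 = 124.2; c'Δl = 21.34; W sinα = 14.4
Slice 3: Δl = 1.5/cos15.9° = 1.560 m; N'_3 = 131·cos15.9° − 2·1.560 = 122.9; c'Δl = 16.53; W sinα = 35.9
Slice 4: Δl = 2.3/cos26.8° = 2.577 m; N'_4 = 221·cos26.8° − 8·2.577 = 176.6; c'Δl = 27.31; W sinα = 99.6
Slice 5: Δl = 1.4/cos38.4° = 1.786 m; N'_5 = 106·cos38.4° − 42·1.786 = 8.0; c'Δl = 18.94; W sinα = 65.8
Slice 6: Δl = 2.6/cos53.7° = 4.392 m; N'_6 = 104·cos53.7° − 11·4.392 = 13.3; c'Δl = 46.55; W sinα = 83.8
Σc'Δl = 158.4 kN/m; ΣN' = 484.5 kN/m; ΣW sinα = 293.0 kN/m
Resisting = 158.4 + 484.5·tan28.2° = 158.4 + 259.8 = 418.2 kN/m
FS = 418.2 / 293.0 = 1.427

FS = 1.43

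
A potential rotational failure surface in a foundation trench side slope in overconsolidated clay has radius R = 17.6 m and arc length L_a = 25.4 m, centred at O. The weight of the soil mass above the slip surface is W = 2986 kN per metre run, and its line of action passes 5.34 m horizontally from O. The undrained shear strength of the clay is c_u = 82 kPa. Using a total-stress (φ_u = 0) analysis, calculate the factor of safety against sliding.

FS = 2.30

Taking moments about the centre O, the resisting moment is provided by the undrained shear strength acting along the arc:
M_R = c_u·L_a·R = 82·25.40·17.6 = 36657.3 kN·m/m
M_D = W·d = 2986·5.34 = 15945.2 kN·m/m
FS = M_R / M_D = 36657.3 / 15945.2 = 2.299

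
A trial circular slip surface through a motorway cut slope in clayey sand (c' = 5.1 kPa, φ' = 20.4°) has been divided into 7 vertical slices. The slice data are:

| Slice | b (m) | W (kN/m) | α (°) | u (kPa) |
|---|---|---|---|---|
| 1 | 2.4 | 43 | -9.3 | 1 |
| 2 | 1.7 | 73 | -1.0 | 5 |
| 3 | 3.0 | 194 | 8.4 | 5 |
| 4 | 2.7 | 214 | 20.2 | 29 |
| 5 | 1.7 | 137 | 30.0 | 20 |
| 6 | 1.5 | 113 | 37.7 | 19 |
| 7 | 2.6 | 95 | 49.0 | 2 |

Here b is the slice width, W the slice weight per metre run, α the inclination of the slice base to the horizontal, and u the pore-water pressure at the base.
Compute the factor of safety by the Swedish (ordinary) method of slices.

Ordinary method of slices: FS = Σ[c'·Δl_i + (W_i cosα_i − u_i·Δl_i)·tanφ'] / Σ W_i sinα_i, with Δl_i = b_i / cosα_i.
Slice 1: Δl = 2.4/cos(-9.3°) = 2.432 m; N'_1 = 43·cos(-9.3°) − 1·2.432 = 40.0; c'Δl = 12.40; W sinα = -6.9
Slice 2: Δl = 1.7/cos(-1.0°) = 1.700 m; N'_2 = 73·cos(-1.0°) − 5·1.700 = 64.5; c'Δl = 8.67; W sinα = -1.3
Slice 3: Δl = 3.0/cos8.4° = 3.033 m; N'_3 = 194·cos8.4° − 5·3.033 = 176.8; c'Δl = 15.47; W sinα = 28.3
Slice 4: Δl = 2.7/cos20.2° = 2.877 m; N'_4 = 214·cos20.2° − 29·2.877 = 117.4; c'Δl = 14.67; W sinα = 73.9
Slice 5: Δl = 1.7/cos30.0° = 1.963 m; N'_5 = 137·cos30.0° − 20·1.963 = 79.4; c'Δl = 10.01; W sinα = 68.5
Slice 6: Δl = 1.5/cos37.7° = 1.896 m; N'_6 = 113·cos37.7° − 19·1.896 = 53.4; c'Δl = 9.67; W sinα = 69.1
Slice 7: Δl = 2.6/cos49.0° = 3.963 m; N'_7 = 95·cos49.0° − 2·3.963 = 54.4; c'Δl = 20.21; W sinα = 71.7
Σc'Δl = 91.1 kN/m; ΣN' = 585.8 kN/m; ΣW sinα = 303.3 kN/m
Resisting = 91.1 + 585.8·tan20.4° = 91.1 + 217.9 = 309.0 kN/m
FS = 309.0 / 303.3 = 1.019

FS = 1.02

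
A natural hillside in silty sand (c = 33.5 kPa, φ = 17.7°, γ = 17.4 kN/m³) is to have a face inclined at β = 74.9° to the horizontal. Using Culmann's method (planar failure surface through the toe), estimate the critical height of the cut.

Culmann's analysis gives the critical failure plane at α_cr = (β + φ)/2 = (74.9 + 17.7)/2 = 46.3°, and the critical height
H_c = (4c/γ) · sinβ cosφ / [1 − cos(β − φ)]
    = (4·33.5/17.4) · sin74.9°·cos17.7° / [1 − cos(57.2°)]
    = 7.701 · 0.9655·0.9527 / [1 − 0.5417]
    = 7.701 · 0.9198 / 0.4583
    = 15.46 m

H_c = 15.46 m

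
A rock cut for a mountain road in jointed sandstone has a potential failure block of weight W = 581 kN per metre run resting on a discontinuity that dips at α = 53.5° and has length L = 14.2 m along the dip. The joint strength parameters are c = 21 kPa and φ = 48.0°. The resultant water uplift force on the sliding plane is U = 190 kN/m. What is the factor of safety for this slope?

Resolving the block weight along and normal to the plane and applying the Mohr–Coulomb strength on the joint:
N' = W cosα − U = 581·cos53.5° − 190 = 155.6 kN/m
Driving force T = W sinα = 581·sin53.5° = 467.0 kN/m
Resisting force R = c·L + N'·tanφ = 21·14.2 + 155.6·tan48.0° = 298.2 + 172.8 = 471.0 kN/m
FS = R / T = 471.0 / 467.0 = 1.008

FS = 1.01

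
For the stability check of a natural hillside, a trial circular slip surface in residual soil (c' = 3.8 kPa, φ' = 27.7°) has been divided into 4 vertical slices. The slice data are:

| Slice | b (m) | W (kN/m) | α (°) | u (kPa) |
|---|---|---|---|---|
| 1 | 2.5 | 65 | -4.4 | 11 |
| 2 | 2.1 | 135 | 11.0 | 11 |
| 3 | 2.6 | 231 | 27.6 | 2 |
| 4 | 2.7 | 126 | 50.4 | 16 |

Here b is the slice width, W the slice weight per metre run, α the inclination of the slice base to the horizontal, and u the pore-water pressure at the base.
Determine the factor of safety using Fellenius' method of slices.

FS = 1.03

Ordinary method of slices: FS = Σ[c'·Δl_i + (W_i cosα_i − u_i·Δl_i)·tanφ'] / Σ W_i sinα_i, with Δl_i = b_i / cosα_i.
Slice 1: Δl = 2.5/cos(-4.4°) = 2.507 m; N'_1 = 65·cos(-4.4°) − 11·2.507 = 37.2; c'Δl = 9.53; W sinα = -5.0
Slice 2: Δl = 2.1/cos11.0° = 2.139 m; N'_2 = 135·cos11.0° − 11·2.139 = 109.0; c'Δl = 8.13; W sinα = 25.8
Slice 3: Δl = 2.6/cos27.6° = 2.934 m; N'_3 = 231·cos27.6° − 2·2.934 = 198.8; c'Δl = 11.15; W sinα = 107.0
Slice 4: Δl = 2.7/cos50.4° = 4.236 m; N'_4 = 126·cos50.4° − 16·4.236 = 12.5; c'Δl = 16.10; W sinα = 97.1
Σc'Δl = 44.9 kN/m; ΣN' = 357.6 kN/m; ΣW sinα = 224.9 kN/m
Resisting = 44.9 + 357.6·tan27.7° = 44.9 + 187.7 = 232.6 kN/m
FS = 232.6 / 224.9 = 1.035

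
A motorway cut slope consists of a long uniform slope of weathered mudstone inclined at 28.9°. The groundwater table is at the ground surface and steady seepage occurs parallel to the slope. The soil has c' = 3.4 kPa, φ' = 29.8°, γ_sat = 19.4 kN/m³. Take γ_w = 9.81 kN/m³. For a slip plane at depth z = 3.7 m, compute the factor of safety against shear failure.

With seepage parallel to the slope and the water table at the surface, the effective normal stress on the slip plane uses the buoyant unit weight γ' = γ_sat − γ_w while the driving shear stress uses γ_sat:
FS = [c' + γ' z cos²β tanφ'] / [γ_sat z sinβ cosβ]
γ' = 19.4 − 9.81 = 9.59 kN/m³
Numerator = 3.4 + 9.59·3.7·cos²28.9°·tan29.8° = 3.4 + 9.59·3.7·0.7664·0.5727 = 18.975 kPa
Denominator = 19.4·3.7·sin28.9°·cos28.9° = 19.4·3.7·0.4833·0.8755 = 30.370 kPa
FS = 18.975 / 30.370 = 0.625

FS = 0.62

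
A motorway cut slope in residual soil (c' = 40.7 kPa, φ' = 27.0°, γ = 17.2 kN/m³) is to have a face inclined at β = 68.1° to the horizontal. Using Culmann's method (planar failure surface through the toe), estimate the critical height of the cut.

H_c = 31.75 m

Culmann's analysis gives the critical failure plane at α_cr = (β + φ')/2 = (68.1 + 27.0)/2 = 47.5°, and the critical height
H_c = (4c'/γ) · sinβ cosφ' / [1 − cos(β − φ')]
    = (4·40.7/17.2) · sin68.1°·cos27.0° / [1 − cos(41.1°)]
    = 9.465 · 0.9278·0.8910 / [1 − 0.7536]
    = 9.465 · 0.8267 / 0.2464
    = 31.75 m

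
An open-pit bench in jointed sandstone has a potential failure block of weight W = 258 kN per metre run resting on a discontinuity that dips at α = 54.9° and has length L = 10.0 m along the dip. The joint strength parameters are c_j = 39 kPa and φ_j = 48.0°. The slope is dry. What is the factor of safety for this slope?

Resolving the block weight along and normal to the plane and applying the Mohr–Coulomb strength on the joint:
N' = W cosα = 258·cos54.9° = 148.4 kN/m
Driving force T = W sinα = 258·sin54.9° = 211.1 kN/m
Resisting force R = c_j·L + N'·tanφ_j = 39·10.0 + 148.4·tan48.0° = 390.0 + 164.8 = 554.8 kN/m
FS = R / T = 554.8 / 211.1 = 2.628

FS = 2.63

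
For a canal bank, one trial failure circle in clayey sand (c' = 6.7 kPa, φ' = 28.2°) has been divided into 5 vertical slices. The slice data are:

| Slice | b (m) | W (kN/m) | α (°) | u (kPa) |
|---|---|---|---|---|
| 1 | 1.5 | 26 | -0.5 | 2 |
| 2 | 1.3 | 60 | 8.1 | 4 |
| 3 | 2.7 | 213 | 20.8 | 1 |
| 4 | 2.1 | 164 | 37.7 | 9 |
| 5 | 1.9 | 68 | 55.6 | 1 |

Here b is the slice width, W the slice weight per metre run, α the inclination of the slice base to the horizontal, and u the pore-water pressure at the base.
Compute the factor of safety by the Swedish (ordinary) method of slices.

FS = 1.25

Ordinary method of slices: FS = Σ[c'·Δl_i + (W_i cosα_i − u_i·Δl_i)·tanφ'] / Σ W_i sinα_i, with Δl_i = b_i / cosα_i.
Slice 1: Δl = 1.5/cos(-0.5°) = 1.500 m; N'_1 = 26·cos(-0.5°) − 2·1.500 = 23.0; c'Δl = 10.05; W sinα = -0.2
Slice 2: Δl = 1.3/cos8.1° = 1.313 m; N'_2 = 60·cos8.1° − 4·1.313 = 54.1; c'Δl = 8.80; W sinα = 8.5
Slice 3: Δl = 2.7/cos20.8° = 2.888 m; N'_3 = 213·cos20.8° − 1·2.888 = 196.2; c'Δl = 19.35; W sinα = 75.6
Slice 4: Δl = 2.1/cos37.7° = 2.654 m; N'_4 = 164·cos37.7° − 9·2.654 = 105.9; c'Δl = 17.78; W sinα = 100.3
Slice 5: Δl = 1.9/cos55.6° = 3.363 m; N'_5 = 68·cos55.6° − 1·3.363 = 35.1; c'Δl = 22.53; W sinα = 56.1
Σc'Δl = 78.5 kN/m; ΣN' = 414.3 kN/m; ΣW sinα = 240.3 kN/m
Resisting = 78.5 + 414.3·tan28.2° = 78.5 + 222.1 = 300.7 kN/m
FS = 300.7 / 240.3 = 1.251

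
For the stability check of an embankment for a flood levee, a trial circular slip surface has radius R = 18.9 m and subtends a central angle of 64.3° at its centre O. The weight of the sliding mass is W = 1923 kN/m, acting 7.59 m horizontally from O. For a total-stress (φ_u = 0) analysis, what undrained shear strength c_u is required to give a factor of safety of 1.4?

FS = c_u·L_a·R / (W·d), so c_u = FS·W·d / (L_a·R).
Arc length L_a = R·θ = 18.9·(64.3°·π/180) = 18.9·1.1222 = 21.21 m
c_u = 1.4·1923·7.59 / (21.21·18.9) = 20433.8 / 400.88 = 50.97 kPa

c_u = 51.0 kPa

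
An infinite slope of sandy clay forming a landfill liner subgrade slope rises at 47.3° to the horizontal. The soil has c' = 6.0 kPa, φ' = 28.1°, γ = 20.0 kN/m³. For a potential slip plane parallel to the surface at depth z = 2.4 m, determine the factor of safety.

FS = 0.74

For an infinite slope with a slip plane parallel to the surface (no pore pressure): FS = [c' + γz cos²β tanφ'] / [γz sinβ cosβ].
γz = 20.0·2.4 = 48.00 kN/m²
Numerator = 6.0 + 48.00·cos²47.3°·tan28.1° = 6.0 + 48.00·0.4599·0.5340 = 17.787 kPa
Denominator = 48.00·sin47.3°·cos47.3° = 48.00·0.7349·0.6782 = 23.923 kPa
FS = 17.787 / 23.923 = 0.744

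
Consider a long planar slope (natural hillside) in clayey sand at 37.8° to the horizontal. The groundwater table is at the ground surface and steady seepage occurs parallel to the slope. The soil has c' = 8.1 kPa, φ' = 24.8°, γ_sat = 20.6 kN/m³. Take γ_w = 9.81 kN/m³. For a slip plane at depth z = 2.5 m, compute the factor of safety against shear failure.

With seepage parallel to the slope and the water table at the surface, the effective normal stress on the slip plane uses the buoyant unit weight γ' = γ_sat − γ_w while the driving shear stress uses γ_sat:
FS = [c' + γ' z cos²β tanφ'] / [γ_sat z sinβ cosβ]
γ' = 20.6 − 9.81 = 10.79 kN/m³
Numerator = 8.1 + 10.79·2.5·cos²37.8°·tan24.8° = 8.1 + 10.79·2.5·0.6243·0.4621 = 15.882 kPa
Denominator = 20.6·2.5·sin37.8°·cos37.8° = 20.6·2.5·0.6129·0.7902 = 24.941 kPa
FS = 15.882 / 24.941 = 0.637

FS = 0.64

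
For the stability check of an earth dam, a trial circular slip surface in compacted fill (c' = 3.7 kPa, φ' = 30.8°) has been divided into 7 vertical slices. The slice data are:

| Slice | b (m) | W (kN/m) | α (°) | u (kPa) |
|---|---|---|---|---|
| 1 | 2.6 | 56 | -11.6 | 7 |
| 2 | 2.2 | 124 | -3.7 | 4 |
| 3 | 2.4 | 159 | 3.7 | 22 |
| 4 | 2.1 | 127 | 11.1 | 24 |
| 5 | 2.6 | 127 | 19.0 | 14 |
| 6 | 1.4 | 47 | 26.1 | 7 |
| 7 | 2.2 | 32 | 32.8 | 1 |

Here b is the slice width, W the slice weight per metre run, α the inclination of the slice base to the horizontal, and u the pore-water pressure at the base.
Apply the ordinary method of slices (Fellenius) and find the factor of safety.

FS = 3.58

Ordinary method of slices: FS = Σ[c'·Δl_i + (W_i cosα_i − u_i·Δl_i)·tanφ'] / Σ W_i sinα_i, with Δl_i = b_i / cosα_i.
Slice 1: Δl = 2.6/cos(-11.6°) = 2.654 m; N'_1 = 56·cos(-11.6°) − 7·2.654 = 36.3; c'Δl = 9.82; W sinα = -11.3
Slice 2: Δl = 2.2/cos(-3.7°) = 2.205 m; N'_2 = 124·cos(-3.7°) − 4·2.205 = 114.9; c'Δl = 8.16; W sinα = -8.0
Slice 3: Δl = 2.4/cos3.7° = 2.405 m; N'_3 = 159·cos3.7° − 22·2.405 = 105.8; c'Δl = 8.90; W sinα = 10.3
Slice 4: Δl = 2.1/cos11.1° = 2.140 m; N'_4 = 127·cos11.1° − 24·2.140 = 73.3; c'Δl = 7.92; W sinα = 24.5
Slice 5: Δl = 2.6/cos19.0° = 2.750 m; N'_5 = 127·cos19.0° − 14·2.750 = 81.6; c'Δl = 10.17; W sinα = 41.3
Slice 6: Δl = 1.4/cos26.1° = 1.559 m; N'_6 = 47·cos26.1° − 7·1.559 = 31.3; c'Δl = 5.77; W sinα = 20.7
Slice 7: Δl = 2.2/cos32.8° = 2.617 m; N'_7 = 32·cos32.8° − 1·2.617 = 24.3; c'Δl = 9.68; W sinα = 17.3
Σc'Δl = 60.4 kN/m; ΣN' = 467.4 kN/m; ΣW sinα = 94.8 kN/m
Resisting = 60.4 + 467.4·tan30.8° = 60.4 + 278.6 = 339.0 kN/m
FS = 339.0 / 94.8 = 3.576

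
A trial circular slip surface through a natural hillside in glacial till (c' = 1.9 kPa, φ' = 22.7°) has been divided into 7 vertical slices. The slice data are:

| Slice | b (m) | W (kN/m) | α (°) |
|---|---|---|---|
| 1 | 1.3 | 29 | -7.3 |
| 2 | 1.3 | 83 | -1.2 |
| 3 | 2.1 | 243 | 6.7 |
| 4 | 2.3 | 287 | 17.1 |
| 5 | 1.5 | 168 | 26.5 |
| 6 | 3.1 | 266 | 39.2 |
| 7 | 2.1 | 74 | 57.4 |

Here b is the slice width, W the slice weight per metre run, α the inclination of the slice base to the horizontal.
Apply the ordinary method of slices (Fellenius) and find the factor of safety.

FS = 1.11

Ordinary method of slices: FS = Σ[c'·Δl_i + (W_i cosα_i)·tanφ'] / Σ W_i sinα_i, with Δl_i = b_i / cosα_i.
Slice 1: Δl = 1.3/cos(-7.3°) = 1.311 m; N'_1 = 29·cos(-7.3°) = 28.8; c'Δl = 2.49; W sinα = -3.7
Slice 2: Δl = 1.3/cos(-1.2°) = 1.300 m; N'_2 = 83·cos(-1.2°) = 83.0; c'Δl = 2.47; W sinα = -1.7
Slice 3: Δl = 2.1/cos6.7° = 2.114 m; N'_3 = 243·cos6.7° = 241.3; c'Δl = 4.02; W sinα = 28.4
Slice 4: Δl = 2.3/cos17.1° = 2.406 m; N'_4 = 287·cos17.1° = 274.3; c'Δl = 4.57; W sinα = 84.4
Slice 5: Δl = 1.5/cos26.5° = 1.676 m; N'_5 = 168·cos26.5° = 150.3; c'Δl = 3.18; W sinα = 75.0
Slice 6: Δl = 3.1/cos39.2° = 4.000 m; N'_6 = 266·cos39.2° = 206.1; c'Δl = 7.60; W sinα = 168.1
Slice 7: Δl = 2.1/cos57.4° = 3.898 m; N'_7 = 74·cos57.4° = 39.9; c'Δl = 7.41; W sinα = 62.3
Σc'Δl = 31.7 kN/m; ΣN' = 1023.8 kN/m; ΣW sinα = 412.7 kN/m
Resisting = 31.7 + 1023.8·tan22.7° = 31.7 + 428.2 = 460.0 kN/m
FS = 460.0 / 412.7 = 1.114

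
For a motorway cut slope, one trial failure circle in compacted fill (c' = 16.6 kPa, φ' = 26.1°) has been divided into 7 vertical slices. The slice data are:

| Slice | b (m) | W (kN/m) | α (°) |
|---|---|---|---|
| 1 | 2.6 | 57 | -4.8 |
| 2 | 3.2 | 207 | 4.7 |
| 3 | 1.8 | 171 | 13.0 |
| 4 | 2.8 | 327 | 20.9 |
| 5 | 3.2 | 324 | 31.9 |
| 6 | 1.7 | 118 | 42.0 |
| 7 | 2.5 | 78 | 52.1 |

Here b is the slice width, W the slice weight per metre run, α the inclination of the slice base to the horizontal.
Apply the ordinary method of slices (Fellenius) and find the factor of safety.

FS = 1.89

Ordinary method of slices: FS = Σ[c'·Δl_i + (W_i cosα_i)·tanφ'] / Σ W_i sinα_i, with Δl_i = b_i / cosα_i.
Slice 1: Δl = 2.6/cos(-4.8°) = 2.609 m; N'_1 = 57·cos(-4.8°) = 56.8; c'Δl = 43.31; W sinα = -4.8
Slice 2: Δl = 3.2/cos4.7° = 3.211 m; N'_2 = 207·cos4.7° = 206.3; c'Δl = 53.30; W sinα = 17.0
Slice 3: Δl = 1.8/cos13.0° = 1.847 m; N'_3 = 171·cos13.0° = 166.6; c'Δl = 30.67; W sinα = 38.5
Slice 4: Δl = 2.8/cos20.9° = 2.997 m; N'_4 = 327·cos20.9° = 305.5; c'Δl = 49.75; W sinα = 116.7
Slice 5: Δl = 3.2/cos31.9° = 3.769 m; N'_5 = 324·cos31.9° = 275.1; c'Δl = 62.57; W sinα = 171.2
Slice 6: Δl = 1.7/cos42.0° = 2.288 m; N'_6 = 118·cos42.0° = 87.7; c'Δl = 37.97; W sinα = 79.0
Slice 7: Δl = 2.5/cos52.1° = 4.070 m; N'_7 = 78·cos52.1° = 47.9; c'Δl = 67.56; W sinα = 61.5
Σc'Δl = 345.1 kN/m; ΣN' = 1145.9 kN/m; ΣW sinα = 479.0 kN/m
Resisting = 345.1 + 1145.9·tan26.1° = 345.1 + 561.4 = 906.5 kN/m
FS = 906.5 / 479.0 = 1.892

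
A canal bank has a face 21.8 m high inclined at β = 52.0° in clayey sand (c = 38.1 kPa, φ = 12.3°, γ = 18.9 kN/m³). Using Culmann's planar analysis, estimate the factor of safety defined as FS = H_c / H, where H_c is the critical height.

H_c = (4c/γ) · sinβ cosφ / [1 − cos(β − φ)]
    = (4·38.1/18.9) · sin52.0°·cos12.3° / [1 − cos39.7°]
    = 8.063 · 0.7699 / 0.2306 = 26.92 m
FS = H_c / H = 26.92 / 21.8 = 1.235

FS = 1.23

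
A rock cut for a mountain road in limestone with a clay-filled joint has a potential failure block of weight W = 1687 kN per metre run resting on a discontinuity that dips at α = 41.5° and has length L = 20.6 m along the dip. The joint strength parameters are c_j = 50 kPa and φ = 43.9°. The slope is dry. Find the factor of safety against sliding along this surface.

FS = 2.01

Resolving the block weight along and normal to the plane and applying the Mohr–Coulomb strength on the joint:
N' = W cosα = 1687·cos41.5° = 1263.5 kN/m
Driving force T = W sinα = 1687·sin41.5° = 1117.8 kN/m
Resisting force R = c_j·L + N'·tanφ = 50·20.6 + 1263.5·tan43.9° = 1030.0 + 1215.9 = 2245.9 kN/m
FS = R / T = 2245.9 / 1117.8 = 2.009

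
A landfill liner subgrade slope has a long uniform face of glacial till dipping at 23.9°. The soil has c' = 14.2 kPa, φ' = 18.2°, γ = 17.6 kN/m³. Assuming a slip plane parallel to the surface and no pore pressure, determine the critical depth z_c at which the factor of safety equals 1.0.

z_c = 8.44 m

Setting FS = 1.00 in FS = [c' + γz cos²β tanφ'] / [γz sinβ cosβ] and solving for z:
z = c' / [γ cosβ (FS·sinβ − cosβ·tanφ')]
  = 14.2 / [17.6·cos23.9°·(1.00·sin23.9° − cos23.9°·tan18.2°)]
  = 14.2 / [17.6·0.9143·(1.00·0.4051 − 0.9143·0.3288)]
  = 14.2 / 1.6823 = 8.441 m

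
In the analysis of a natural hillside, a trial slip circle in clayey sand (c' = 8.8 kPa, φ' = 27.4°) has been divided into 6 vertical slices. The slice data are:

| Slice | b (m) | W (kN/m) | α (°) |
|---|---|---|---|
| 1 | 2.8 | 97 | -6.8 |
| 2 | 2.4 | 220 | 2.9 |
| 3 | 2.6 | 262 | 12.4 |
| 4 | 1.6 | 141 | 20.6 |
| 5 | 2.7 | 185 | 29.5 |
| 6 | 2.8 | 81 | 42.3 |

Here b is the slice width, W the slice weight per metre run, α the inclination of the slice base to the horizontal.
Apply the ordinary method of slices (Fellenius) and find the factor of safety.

FS = 2.49

Ordinary method of slices: FS = Σ[c'·Δl_i + (W_i cosα_i)·tanφ'] / Σ W_i sinα_i, with Δl_i = b_i / cosα_i.
Slice 1: Δl = 2.8/cos(-6.8°) = 2.820 m; N'_1 = 97·cos(-6.8°) = 96.3; c'Δl = 24.81; W sinα = -11.5
Slice 2: Δl = 2.4/cos2.9° = 2.403 m; N'_2 = 220·cos2.9° = 219.7; c'Δl = 21.15; W sinα = 11.1
Slice 3: Δl = 2.6/cos12.4° = 2.662 m; N'_3 = 262·cos12.4° = 255.9; c'Δl = 23.43; W sinα = 56.3
Slice 4: Δl = 1.6/cos20.6° = 1.709 m; N'_4 = 141·cos20.6° = 132.0; c'Δl = 15.04; W sinα = 49.6
Slice 5: Δl = 2.7/cos29.5° = 3.102 m; N'_5 = 185·cos29.5° = 161.0; c'Δl = 27.30; W sinα = 91.1
Slice 6: Δl = 2.8/cos42.3° = 3.786 m; N'_6 = 81·cos42.3° = 59.9; c'Δl = 33.31; W sinα = 54.5
Σc'Δl = 145.0 kN/m; ΣN' = 924.8 kN/m; ΣW sinα = 251.1 kN/m
Resisting = 145.0 + 924.8·tan27.4° = 145.0 + 479.4 = 624.4 kN/m
FS = 624.4 / 251.1 = 2.487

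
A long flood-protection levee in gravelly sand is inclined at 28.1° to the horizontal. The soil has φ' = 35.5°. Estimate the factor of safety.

For a dry cohesionless infinite slope the factor of safety is FS = tanφ' / tanβ.
FS = tan35.5° / tan28.1° = 0.7133 / 0.5340 = 1.336

FS = 1.34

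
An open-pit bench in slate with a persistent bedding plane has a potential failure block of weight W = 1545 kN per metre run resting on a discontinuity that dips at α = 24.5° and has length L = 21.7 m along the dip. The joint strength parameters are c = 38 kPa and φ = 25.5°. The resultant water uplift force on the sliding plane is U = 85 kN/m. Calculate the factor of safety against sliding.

Resolving the block weight along and normal to the plane and applying the Mohr–Coulomb strength on the joint:
N' = W cosα − U = 1545·cos24.5° − 85 = 1320.9 kN/m
Driving force T = W sinα = 1545·sin24.5° = 640.7 kN/m
Resisting force R = c·L + N'·tanφ = 38·21.7 + 1320.9·tan25.5° = 824.6 + 630.0 = 1454.6 kN/m
FS = R / T = 1454.6 / 640.7 = 2.270

FS = 2.27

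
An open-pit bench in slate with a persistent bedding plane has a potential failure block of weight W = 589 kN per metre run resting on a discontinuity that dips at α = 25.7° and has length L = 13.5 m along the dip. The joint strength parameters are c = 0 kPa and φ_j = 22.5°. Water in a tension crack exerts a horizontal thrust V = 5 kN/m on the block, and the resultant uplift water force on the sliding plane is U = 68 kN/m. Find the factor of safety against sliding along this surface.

Resolving the block weight along and normal to the plane and applying the Mohr–Coulomb strength on the joint:
N' = W cosα − U − V sinα = 589·cos25.7° − 68 − 5·sin25.7° = 460.6 kN/m
Driving force T = W sinα + V cosα = 589·sin25.7° + 5·cos25.7° = 259.9 kN/m
Resisting force R = c·L + N'·tanφ_j = 0·13.5 + 460.6·tan22.5° = 0.0 + 190.8 = 190.8 kN/m
FS = R / T = 190.8 / 259.9 = 0.734

FS = 0.73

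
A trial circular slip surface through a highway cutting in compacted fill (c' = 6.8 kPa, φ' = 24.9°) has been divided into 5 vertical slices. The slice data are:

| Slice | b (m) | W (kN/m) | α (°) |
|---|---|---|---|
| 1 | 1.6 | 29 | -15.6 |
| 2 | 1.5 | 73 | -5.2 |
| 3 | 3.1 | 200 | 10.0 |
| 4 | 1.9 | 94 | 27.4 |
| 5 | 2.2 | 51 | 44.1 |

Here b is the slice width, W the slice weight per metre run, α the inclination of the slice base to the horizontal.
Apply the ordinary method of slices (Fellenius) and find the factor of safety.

Ordinary method of slices: FS = Σ[c'·Δl_i + (W_i cosα_i)·tanφ'] / Σ W_i sinα_i, with Δl_i = b_i / cosα_i.
Slice 1: Δl = 1.6/cos(-15.6°) = 1.661 m; N'_1 = 29·cos(-15.6°) = 27.9; c'Δl = 11.30; W sinα = -7.8
Slice 2: Δl = 1.5/cos(-5.2°) = 1.506 m; N'_2 = 73·cos(-5.2°) = 72.7; c'Δl = 10.24; W sinα = -6.6
Slice 3: Δl = 3.1/cos10.0° = 3.148 m; N'_3 = 200·cos10.0° = 197.0; c'Δl = 21.41; W sinα = 34.7
Slice 4: Δl = 1.9/cos27.4° = 2.140 m; N'_4 = 94·cos27.4° = 83.5; c'Δl = 14.55; W sinα = 43.3
Slice 5: Δl = 2.2/cos44.1° = 3.064 m; N'_5 = 51·cos44.1° = 36.6; c'Δl = 20.83; W sinα = 35.5
Σc'Δl = 78.3 kN/m; ΣN' = 417.7 kN/m; ΣW sinα = 99.1 kN/m
Resisting = 78.3 + 417.7·tan24.9° = 78.3 + 193.9 = 272.2 kN/m
FS = 272.2 / 99.1 = 2.748

FS = 2.75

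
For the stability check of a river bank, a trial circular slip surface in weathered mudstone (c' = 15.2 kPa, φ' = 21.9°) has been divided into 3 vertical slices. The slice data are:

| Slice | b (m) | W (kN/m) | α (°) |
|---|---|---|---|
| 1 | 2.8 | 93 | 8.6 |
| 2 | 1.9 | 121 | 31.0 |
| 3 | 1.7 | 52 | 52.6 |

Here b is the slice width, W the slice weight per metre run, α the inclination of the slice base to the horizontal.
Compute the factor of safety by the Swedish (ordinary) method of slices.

Ordinary method of slices: FS = Σ[c'·Δl_i + (W_i cosα_i)·tanφ'] / Σ W_i sinα_i, with Δl_i = b_i / cosα_i.
Slice 1: Δl = 2.8/cos8.6° = 2.832 m; N'_1 = 93·cos8.6° = 92.0; c'Δl = 43.04; W sinα = 13.9
Slice 2: Δl = 1.9/cos31.0° = 2.217 m; N'_2 = 121·cos31.0° = 103.7; c'Δl = 33.69; W sinα = 62.3
Slice 3: Δl = 1.7/cos52.6° = 2.799 m; N'_3 = 52·cos52.6° = 31.6; c'Δl = 42.54; W sinα = 41.3
Σc'Δl = 119.3 kN/m; ΣN' = 227.3 kN/m; ΣW sinα = 117.5 kN/m
Resisting = 119.3 + 227.3·tan21.9° = 119.3 + 91.4 = 210.6 kN/m
FS = 210.6 / 117.5 = 1.792

FS = 1.79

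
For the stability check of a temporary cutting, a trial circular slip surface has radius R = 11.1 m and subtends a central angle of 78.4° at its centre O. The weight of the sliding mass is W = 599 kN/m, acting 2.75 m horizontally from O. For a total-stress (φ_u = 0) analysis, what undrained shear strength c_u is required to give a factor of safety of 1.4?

FS = c_u·L_a·R / (W·d), so c_u = FS·W·d / (L_a·R).
Arc length L_a = R·θ = 11.1·(78.4°·π/180) = 11.1·1.3683 = 15.19 m
c_u = 1.4·599·2.75 / (15.19·11.1) = 2306.1 / 168.59 = 13.68 kPa

c_u = 13.7 kPa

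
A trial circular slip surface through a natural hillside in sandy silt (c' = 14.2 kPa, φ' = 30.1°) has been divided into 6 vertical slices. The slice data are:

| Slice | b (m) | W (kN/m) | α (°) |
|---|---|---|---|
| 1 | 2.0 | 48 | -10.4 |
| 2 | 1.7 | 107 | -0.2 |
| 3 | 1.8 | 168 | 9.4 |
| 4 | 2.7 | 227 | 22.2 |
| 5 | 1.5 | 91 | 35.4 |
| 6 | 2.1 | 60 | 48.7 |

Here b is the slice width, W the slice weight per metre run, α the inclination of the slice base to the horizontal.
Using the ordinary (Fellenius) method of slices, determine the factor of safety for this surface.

Ordinary method of slices: FS = Σ[c'·Δl_i + (W_i cosα_i)·tanφ'] / Σ W_i sinα_i, with Δl_i = b_i / cosα_i.
Slice 1: Δl = 2.0/cos(-10.4°) = 2.033 m; N'_1 = 48·cos(-10.4°) = 47.2; c'Δl = 28.87; W sinα = -8.7
Slice 2: Δl = 1.7/cos(-0.2°) = 1.700 m; N'_2 = 107·cos(-0.2°) = 107.0; c'Δl = 24.14; W sinα = -0.4
Slice 3: Δl = 1.8/cos9.4° = 1.824 m; N'_3 = 168·cos9.4° = 165.7; c'Δl = 25.91; W sinα = 27.4
Slice 4: Δl = 2.7/cos22.2° = 2.916 m; N'_4 = 227·cos22.2° = 210.2; c'Δl = 41.41; W sinα = 85.8
Slice 5: Δl = 1.5/cos35.4° = 1.840 m; N'_5 = 91·cos35.4° = 74.2; c'Δl = 26.13; W sinα = 52.7
Slice 6: Δl = 2.1/cos48.7° = 3.182 m; N'_6 = 60·cos48.7° = 39.6; c'Δl = 45.18; W sinα = 45.1
Σc'Δl = 191.6 kN/m; ΣN' = 643.9 kN/m; ΣW sinα = 202.0 kN/m
Resisting = 191.6 + 643.9·tan30.1° = 191.6 + 373.3 = 564.9 kN/m
FS = 564.9 / 202.0 = 2.797

FS = 2.80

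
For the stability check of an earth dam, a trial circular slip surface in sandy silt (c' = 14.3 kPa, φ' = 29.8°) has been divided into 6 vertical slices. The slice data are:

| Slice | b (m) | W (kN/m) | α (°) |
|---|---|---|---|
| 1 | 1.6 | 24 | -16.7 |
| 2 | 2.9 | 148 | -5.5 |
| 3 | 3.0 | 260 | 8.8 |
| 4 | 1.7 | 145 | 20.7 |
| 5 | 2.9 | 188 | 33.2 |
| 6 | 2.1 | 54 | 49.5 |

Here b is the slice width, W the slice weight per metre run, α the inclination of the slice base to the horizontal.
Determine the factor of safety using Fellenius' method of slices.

Ordinary method of slices: FS = Σ[c'·Δl_i + (W_i cosα_i)·tanφ'] / Σ W_i sinα_i, with Δl_i = b_i / cosα_i.
Slice 1: Δl = 1.6/cos(-16.7°) = 1.670 m; N'_1 = 24·cos(-16.7°) = 23.0; c'Δl = 23.89; W sinα = -6.9
Slice 2: Δl = 2.9/cos(-5.5°) = 2.913 m; N'_2 = 148·cos(-5.5°) = 147.3; c'Δl = 41.66; W sinα = -14.2
Slice 3: Δl = 3.0/cos8.8° = 3.036 m; N'_3 = 260·cos8.8° = 256.9; c'Δl = 43.41; W sinα = 39.8
Slice 4: Δl = 1.7/cos20.7° = 1.817 m; N'_4 = 145·cos20.7° = 135.6; c'Δl = 25.99; W sinα = 51.3
Slice 5: Δl = 2.9/cos33.2° = 3.466 m; N'_5 = 188·cos33.2° = 157.3; c'Δl = 49.56; W sinα = 102.9
Slice 6: Δl = 2.1/cos49.5° = 3.234 m; N'_6 = 54·cos49.5° = 35.1; c'Δl = 46.24; W sinα = 41.1
Σc'Δl = 230.7 kN/m; ΣN' = 755.3 kN/m; ΣW sinα = 214.0 kN/m
Resisting = 230.7 + 755.3·tan29.8° = 230.7 + 432.5 = 663.3 kN/m
FS = 663.3 / 214.0 = 3.100

FS = 3.10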